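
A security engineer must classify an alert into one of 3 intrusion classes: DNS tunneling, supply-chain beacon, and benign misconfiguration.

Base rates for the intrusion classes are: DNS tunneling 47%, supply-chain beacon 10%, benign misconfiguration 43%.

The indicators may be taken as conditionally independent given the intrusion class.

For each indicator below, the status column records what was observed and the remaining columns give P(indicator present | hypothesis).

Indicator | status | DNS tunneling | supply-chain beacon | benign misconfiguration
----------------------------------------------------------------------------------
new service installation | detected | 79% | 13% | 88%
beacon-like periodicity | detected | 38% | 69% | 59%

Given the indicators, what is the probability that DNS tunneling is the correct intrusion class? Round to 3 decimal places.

For each hypothesis, the unnormalized posterior weight is prior × product of the indicator likelihoods:
  DNS tunneling: 0.47 × 0.79 × 0.38 = 0.14109
  supply-chain beacon: 0.10 × 0.13 × 0.69 = 0.00897
  benign misconfiguration: 0.43 × 0.88 × 0.59 = 0.22326
The unnormalized weights sum to 0.37332.
P(DNS tunneling | evidence) = 0.14109 / 0.37332 ≈ 0.378.

0.378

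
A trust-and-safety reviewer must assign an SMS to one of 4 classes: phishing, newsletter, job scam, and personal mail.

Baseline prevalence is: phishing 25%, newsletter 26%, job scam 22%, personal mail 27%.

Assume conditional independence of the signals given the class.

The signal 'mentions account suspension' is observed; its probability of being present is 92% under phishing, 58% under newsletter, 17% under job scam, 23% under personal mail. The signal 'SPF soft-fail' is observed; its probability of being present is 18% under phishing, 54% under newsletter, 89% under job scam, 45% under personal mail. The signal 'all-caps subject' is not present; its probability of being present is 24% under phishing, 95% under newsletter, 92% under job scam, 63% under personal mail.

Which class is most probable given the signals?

By Bayes' rule with conditional independence, the unnormalized weight for each hypothesis is prior × ∏ likelihoods (using 1 − P(present | H) for each absent signal):
  phishing: 0.25 × 0.92 × 0.18 × (1 − 0.24) = 0.031464
  newsletter: 0.26 × 0.58 × 0.54 × (1 − 0.95) = 0.0040716
  job scam: 0.22 × 0.17 × 0.89 × (1 − 0.92) = 0.0026629
  personal mail: 0.27 × 0.23 × 0.45 × (1 − 0.63) = 0.01034
The unnormalized weights sum to 0.048538.
P(phishing | evidence) ≈ 0.031464 / 0.048538 ≈ 0.648
P(newsletter | evidence) ≈ 0.0040716 / 0.048538 ≈ 0.084
P(job scam | evidence) ≈ 0.0026629 / 0.048538 ≈ 0.055
P(personal mail | evidence) ≈ 0.01034 / 0.048538 ≈ 0.213
The largest is 0.648, so phishing is most probable.

phishing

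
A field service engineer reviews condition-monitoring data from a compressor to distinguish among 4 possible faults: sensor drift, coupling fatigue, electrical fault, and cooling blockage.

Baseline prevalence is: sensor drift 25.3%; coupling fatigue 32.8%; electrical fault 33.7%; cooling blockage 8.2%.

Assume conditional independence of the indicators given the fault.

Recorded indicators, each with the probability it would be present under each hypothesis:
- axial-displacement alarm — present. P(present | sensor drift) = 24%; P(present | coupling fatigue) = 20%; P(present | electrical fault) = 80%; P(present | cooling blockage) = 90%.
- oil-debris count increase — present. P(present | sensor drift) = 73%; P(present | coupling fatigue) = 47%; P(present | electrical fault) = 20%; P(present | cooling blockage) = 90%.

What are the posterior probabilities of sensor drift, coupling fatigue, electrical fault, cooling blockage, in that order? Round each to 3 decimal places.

0.227, 0.158, 0.276, 0.340

Multiply each prior by the joint likelihood of the indicator pattern:
  sensor drift: 0.253 × 0.24 × 0.73 = 0.044326
  coupling fatigue: 0.328 × 0.20 × 0.47 = 0.030832
  electrical fault: 0.337 × 0.80 × 0.20 = 0.05392
  cooling blockage: 0.082 × 0.90 × 0.90 = 0.06642
Marginal likelihood of the evidence = 0.1955.
P(sensor drift | evidence) = 0.044326 / 0.1955 ≈ 0.227
P(coupling fatigue | evidence) = 0.030832 / 0.1955 ≈ 0.158
P(electrical fault | evidence) = 0.05392 / 0.1955 ≈ 0.276
P(cooling blockage | evidence) = 0.06642 / 0.1955 ≈ 0.340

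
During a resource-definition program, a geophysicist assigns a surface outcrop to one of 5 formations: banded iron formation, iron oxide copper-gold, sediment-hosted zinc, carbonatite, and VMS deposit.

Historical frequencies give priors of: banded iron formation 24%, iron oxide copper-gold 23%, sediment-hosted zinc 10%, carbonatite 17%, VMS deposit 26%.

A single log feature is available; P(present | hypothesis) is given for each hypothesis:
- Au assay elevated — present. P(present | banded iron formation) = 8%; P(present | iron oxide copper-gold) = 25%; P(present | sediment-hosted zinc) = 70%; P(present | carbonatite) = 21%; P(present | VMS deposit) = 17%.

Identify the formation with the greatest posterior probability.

sediment-hosted zinc

By Bayes' rule, the unnormalized weight for each hypothesis is prior × likelihood:
  banded iron formation: 0.24 × 0.08 = 0.0192
  iron oxide copper-gold: 0.23 × 0.25 = 0.0575
  sediment-hosted zinc: 0.10 × 0.70 = 0.07
  carbonatite: 0.17 × 0.21 = 0.0357
  VMS deposit: 0.26 × 0.17 = 0.0442
The unnormalized weights sum to 0.2266.
P(banded iron formation | evidence) ≈ 0.0192 / 0.2266 ≈ 0.085
P(iron oxide copper-gold | evidence) ≈ 0.0575 / 0.2266 ≈ 0.254
P(sediment-hosted zinc | evidence) ≈ 0.07 / 0.2266 ≈ 0.309
P(carbonatite | evidence) ≈ 0.0357 / 0.2266 ≈ 0.158
P(VMS deposit | evidence) ≈ 0.0442 / 0.2266 ≈ 0.195
The largest is 0.309, so sediment-hosted zinc is most probable.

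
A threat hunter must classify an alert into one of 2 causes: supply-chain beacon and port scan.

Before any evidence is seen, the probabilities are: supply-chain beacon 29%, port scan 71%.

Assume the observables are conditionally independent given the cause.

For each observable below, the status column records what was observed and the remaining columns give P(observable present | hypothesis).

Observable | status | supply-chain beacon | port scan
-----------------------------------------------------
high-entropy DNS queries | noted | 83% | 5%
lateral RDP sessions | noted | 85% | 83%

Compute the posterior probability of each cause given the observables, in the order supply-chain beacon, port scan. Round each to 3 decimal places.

By Bayes' rule with conditional independence, the unnormalized weight for each hypothesis is prior × ∏ likelihoods:
  supply-chain beacon: 0.29 × 0.83 × 0.85 = 0.20459
  port scan: 0.71 × 0.05 × 0.83 = 0.029465
The unnormalized weights sum to 0.23406.
P(supply-chain beacon | evidence) = 0.20459 / 0.23406 ≈ 0.874
P(port scan | evidence) = 0.029465 / 0.23406 ≈ 0.126

0.874, 0.126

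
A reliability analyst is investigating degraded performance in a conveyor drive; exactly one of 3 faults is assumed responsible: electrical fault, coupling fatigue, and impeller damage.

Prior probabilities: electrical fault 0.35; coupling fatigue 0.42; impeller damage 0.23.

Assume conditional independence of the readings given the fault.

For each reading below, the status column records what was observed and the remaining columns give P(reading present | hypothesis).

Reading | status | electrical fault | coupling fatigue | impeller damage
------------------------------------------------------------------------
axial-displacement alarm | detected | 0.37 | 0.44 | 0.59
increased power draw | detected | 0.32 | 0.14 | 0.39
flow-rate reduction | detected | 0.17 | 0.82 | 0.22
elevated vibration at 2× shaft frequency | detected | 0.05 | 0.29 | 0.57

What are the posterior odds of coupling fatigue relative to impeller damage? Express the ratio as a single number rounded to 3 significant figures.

Posterior odds equal prior odds times the likelihood ratio; only the two competing hypotheses matter.
  coupling fatigue: 0.42 × 0.44 × 0.14 × 0.82 × 0.29 = 0.0061524
  impeller damage: 0.23 × 0.59 × 0.39 × 0.22 × 0.57 = 0.0066365
Posterior odds = 0.0061524 / 0.0066365 ≈ 0.927.

0.927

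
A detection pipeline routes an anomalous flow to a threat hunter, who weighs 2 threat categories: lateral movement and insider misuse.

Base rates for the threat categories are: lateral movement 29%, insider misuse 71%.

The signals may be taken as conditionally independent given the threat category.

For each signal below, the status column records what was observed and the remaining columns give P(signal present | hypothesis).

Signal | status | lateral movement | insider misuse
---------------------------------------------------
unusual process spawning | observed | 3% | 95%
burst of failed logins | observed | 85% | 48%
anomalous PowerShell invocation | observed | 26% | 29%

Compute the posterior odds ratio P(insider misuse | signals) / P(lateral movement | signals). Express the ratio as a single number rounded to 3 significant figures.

The normalizing constant cancels in an odds ratio, so compute prior × likelihood for the two hypotheses only:
  insider misuse: 0.71 × 0.95 × 0.48 × 0.29 = 0.09389
  lateral movement: 0.29 × 0.03 × 0.85 × 0.26 = 0.0019227
Posterior odds = 0.09389 / 0.0019227 ≈ 48.8.

48.8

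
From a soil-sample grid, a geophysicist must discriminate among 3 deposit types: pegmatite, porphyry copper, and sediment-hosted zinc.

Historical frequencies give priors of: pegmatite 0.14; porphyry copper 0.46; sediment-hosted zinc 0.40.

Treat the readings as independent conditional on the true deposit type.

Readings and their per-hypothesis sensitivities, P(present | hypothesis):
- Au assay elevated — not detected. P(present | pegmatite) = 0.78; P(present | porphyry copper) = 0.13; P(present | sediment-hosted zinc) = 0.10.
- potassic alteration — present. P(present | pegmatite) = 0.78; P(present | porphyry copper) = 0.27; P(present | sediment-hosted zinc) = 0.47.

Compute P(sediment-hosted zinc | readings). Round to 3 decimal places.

By Bayes' rule with conditional independence, the unnormalized weight for each hypothesis is prior × ∏ likelihoods (using 1 − P(present | H) for each absent reading):
  pegmatite: 0.14 × (1 − 0.78) × 0.78 = 0.024024
  porphyry copper: 0.46 × (1 − 0.13) × 0.27 = 0.10805
  sediment-hosted zinc: 0.40 × (1 − 0.10) × 0.47 = 0.1692
The unnormalized weights sum to 0.30128.
P(sediment-hosted zinc | evidence) = 0.1692 / 0.30128 ≈ 0.562.

0.562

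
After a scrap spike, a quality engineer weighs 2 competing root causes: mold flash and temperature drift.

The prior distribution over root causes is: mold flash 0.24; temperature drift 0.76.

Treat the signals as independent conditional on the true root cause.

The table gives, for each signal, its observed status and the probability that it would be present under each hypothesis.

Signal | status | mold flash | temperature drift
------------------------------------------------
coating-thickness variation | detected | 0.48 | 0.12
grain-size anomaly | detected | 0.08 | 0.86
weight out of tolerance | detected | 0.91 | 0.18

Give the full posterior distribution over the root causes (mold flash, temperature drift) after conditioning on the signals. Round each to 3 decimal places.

For each hypothesis, the unnormalized posterior weight is prior × product of the signal likelihoods:
  mold flash: 0.24 × 0.48 × 0.08 × 0.91 = 0.0083866
  temperature drift: 0.76 × 0.12 × 0.86 × 0.18 = 0.014118
The unnormalized weights sum to 0.022504.
P(mold flash | evidence) = 0.0083866 / 0.022504 ≈ 0.373
P(temperature drift | evidence) = 0.014118 / 0.022504 ≈ 0.627

0.373, 0.627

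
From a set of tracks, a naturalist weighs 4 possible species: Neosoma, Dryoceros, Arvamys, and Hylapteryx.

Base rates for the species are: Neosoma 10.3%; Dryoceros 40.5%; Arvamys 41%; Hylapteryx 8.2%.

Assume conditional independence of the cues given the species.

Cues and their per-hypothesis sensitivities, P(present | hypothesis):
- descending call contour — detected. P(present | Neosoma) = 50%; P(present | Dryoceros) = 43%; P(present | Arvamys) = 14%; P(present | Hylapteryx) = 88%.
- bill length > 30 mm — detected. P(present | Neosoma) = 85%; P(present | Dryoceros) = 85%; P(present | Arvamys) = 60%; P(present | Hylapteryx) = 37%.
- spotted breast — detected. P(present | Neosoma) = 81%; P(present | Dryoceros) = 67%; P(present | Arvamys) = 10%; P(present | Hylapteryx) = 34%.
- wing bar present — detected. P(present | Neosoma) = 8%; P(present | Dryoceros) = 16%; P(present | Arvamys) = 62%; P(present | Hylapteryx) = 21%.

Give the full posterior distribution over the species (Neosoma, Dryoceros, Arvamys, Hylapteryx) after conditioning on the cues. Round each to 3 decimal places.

By Bayes' rule with conditional independence, the unnormalized weight for each hypothesis is prior × ∏ likelihoods:
  Neosoma: 0.103 × 0.50 × 0.85 × 0.81 × 0.08 = 0.0028366
  Dryoceros: 0.405 × 0.43 × 0.85 × 0.67 × 0.16 = 0.015869
  Arvamys: 0.410 × 0.14 × 0.60 × 0.10 × 0.62 = 0.0021353
  Hylapteryx: 0.082 × 0.88 × 0.37 × 0.34 × 0.21 = 0.0019063
Normalizing constant Z = 0.0028366 + 0.015869 + 0.0021353 + 0.0019063 = 0.022747.
P(Neosoma | evidence) = 0.0028366 / 0.022747 ≈ 0.125
P(Dryoceros | evidence) = 0.015869 / 0.022747 ≈ 0.698
P(Arvamys | evidence) = 0.0021353 / 0.022747 ≈ 0.094
P(Hylapteryx | evidence) = 0.0019063 / 0.022747 ≈ 0.084

0.125, 0.698, 0.094, 0.084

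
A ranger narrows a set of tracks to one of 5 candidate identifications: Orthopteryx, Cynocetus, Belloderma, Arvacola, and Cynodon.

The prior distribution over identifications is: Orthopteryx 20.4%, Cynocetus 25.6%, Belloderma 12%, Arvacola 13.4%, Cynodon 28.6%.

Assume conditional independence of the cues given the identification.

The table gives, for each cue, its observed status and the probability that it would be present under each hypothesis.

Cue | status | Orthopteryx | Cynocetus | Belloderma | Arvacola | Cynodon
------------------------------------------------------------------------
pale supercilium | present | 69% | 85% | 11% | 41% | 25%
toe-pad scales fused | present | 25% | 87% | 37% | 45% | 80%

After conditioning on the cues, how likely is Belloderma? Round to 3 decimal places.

0.016

Multiply each prior by the joint likelihood of the cue pattern:
  Orthopteryx: 0.204 × 0.69 × 0.25 = 0.03519
  Cynocetus: 0.256 × 0.85 × 0.87 = 0.18931
  Belloderma: 0.120 × 0.11 × 0.37 = 0.004884
  Arvacola: 0.134 × 0.41 × 0.45 = 0.024723
  Cynodon: 0.286 × 0.25 × 0.80 = 0.0572
Marginal likelihood of the evidence = 0.31131.
P(Belloderma | evidence) = 0.004884 / 0.31131 ≈ 0.016.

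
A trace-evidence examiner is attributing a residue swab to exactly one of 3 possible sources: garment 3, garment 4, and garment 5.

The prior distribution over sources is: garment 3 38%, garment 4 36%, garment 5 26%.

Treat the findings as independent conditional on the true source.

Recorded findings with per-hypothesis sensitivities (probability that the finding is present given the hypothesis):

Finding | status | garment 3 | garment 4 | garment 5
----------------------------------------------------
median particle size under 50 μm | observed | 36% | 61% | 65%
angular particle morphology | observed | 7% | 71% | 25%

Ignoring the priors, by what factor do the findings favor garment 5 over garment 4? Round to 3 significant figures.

Joint likelihood of the evidence pattern under each hypothesis:
  garment 5: 0.65 × 0.25 = 0.1625
  garment 4: 0.61 × 0.71 = 0.4331
Bayes factor = 0.1625 / 0.4331 ≈ 0.375

0.375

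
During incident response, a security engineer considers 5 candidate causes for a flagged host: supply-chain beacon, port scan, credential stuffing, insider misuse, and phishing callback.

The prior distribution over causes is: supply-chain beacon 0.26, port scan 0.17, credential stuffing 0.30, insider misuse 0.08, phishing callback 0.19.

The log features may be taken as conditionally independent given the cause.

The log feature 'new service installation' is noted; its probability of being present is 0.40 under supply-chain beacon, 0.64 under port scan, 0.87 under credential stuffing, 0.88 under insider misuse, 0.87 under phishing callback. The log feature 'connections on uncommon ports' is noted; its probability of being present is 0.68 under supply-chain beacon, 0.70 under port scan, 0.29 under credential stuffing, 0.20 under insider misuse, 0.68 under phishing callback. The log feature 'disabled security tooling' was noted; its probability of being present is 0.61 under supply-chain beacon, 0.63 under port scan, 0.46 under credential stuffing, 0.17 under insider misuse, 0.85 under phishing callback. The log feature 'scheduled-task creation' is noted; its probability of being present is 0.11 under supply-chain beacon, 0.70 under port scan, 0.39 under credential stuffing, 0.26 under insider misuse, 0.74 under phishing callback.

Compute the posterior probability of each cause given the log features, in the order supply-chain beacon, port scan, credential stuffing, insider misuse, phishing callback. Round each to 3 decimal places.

0.039, 0.273, 0.110, 0.005, 0.574

For each hypothesis, the unnormalized posterior weight is prior × product of the log feature likelihoods:
  supply-chain beacon: 0.26 × 0.40 × 0.68 × 0.61 × 0.11 = 0.0047453
  port scan: 0.17 × 0.64 × 0.70 × 0.63 × 0.70 = 0.033587
  credential stuffing: 0.30 × 0.87 × 0.29 × 0.46 × 0.39 = 0.013579
  insider misuse: 0.08 × 0.88 × 0.20 × 0.17 × 0.26 = 0.00062234
  phishing callback: 0.19 × 0.87 × 0.68 × 0.85 × 0.74 = 0.070702
Marginal likelihood of the evidence = 0.12324.
P(supply-chain beacon | evidence) = 0.0047453 / 0.12324 ≈ 0.039
P(port scan | evidence) = 0.033587 / 0.12324 ≈ 0.273
P(credential stuffing | evidence) = 0.013579 / 0.12324 ≈ 0.110
P(insider misuse | evidence) = 0.00062234 / 0.12324 ≈ 0.005
P(phishing callback | evidence) = 0.070702 / 0.12324 ≈ 0.574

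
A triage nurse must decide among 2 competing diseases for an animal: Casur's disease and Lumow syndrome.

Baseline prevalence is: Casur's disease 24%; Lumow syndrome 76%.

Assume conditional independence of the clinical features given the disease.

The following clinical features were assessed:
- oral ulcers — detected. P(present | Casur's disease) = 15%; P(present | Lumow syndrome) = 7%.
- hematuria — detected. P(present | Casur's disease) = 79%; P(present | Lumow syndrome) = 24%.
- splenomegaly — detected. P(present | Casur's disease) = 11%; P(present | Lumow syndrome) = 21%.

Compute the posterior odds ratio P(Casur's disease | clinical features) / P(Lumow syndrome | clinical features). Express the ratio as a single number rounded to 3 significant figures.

1.17

Unnormalized posterior weight (prior times the clinical feature likelihoods) for each of the two hypotheses:
  Casur's disease: 0.240 × 0.15 × 0.79 × 0.11 = 0.0031284
  Lumow syndrome: 0.760 × 0.07 × 0.24 × 0.21 = 0.0026813
Odds(Casur's disease : Lumow syndrome) = 0.0031284 / 0.0026813 ≈ 1.17.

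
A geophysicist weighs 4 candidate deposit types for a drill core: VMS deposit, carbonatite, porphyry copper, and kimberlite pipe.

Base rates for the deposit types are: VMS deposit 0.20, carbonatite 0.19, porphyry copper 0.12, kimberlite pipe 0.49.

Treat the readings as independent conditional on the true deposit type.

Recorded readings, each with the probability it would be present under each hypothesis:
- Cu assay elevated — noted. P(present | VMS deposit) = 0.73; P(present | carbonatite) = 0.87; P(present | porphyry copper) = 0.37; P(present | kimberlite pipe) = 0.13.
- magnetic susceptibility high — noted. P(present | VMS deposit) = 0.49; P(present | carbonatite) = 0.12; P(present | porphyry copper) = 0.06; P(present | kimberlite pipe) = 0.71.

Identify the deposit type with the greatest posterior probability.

VMS deposit

By Bayes' rule with conditional independence, the unnormalized weight for each hypothesis is prior × ∏ likelihoods:
  VMS deposit: 0.20 × 0.73 × 0.49 = 0.07154
  carbonatite: 0.19 × 0.87 × 0.12 = 0.019836
  porphyry copper: 0.12 × 0.37 × 0.06 = 0.002664
  kimberlite pipe: 0.49 × 0.13 × 0.71 = 0.045227
The unnormalized weights sum to 0.13927.
P(VMS deposit | evidence) ≈ 0.07154 / 0.13927 ≈ 0.514
P(carbonatite | evidence) ≈ 0.019836 / 0.13927 ≈ 0.142
P(porphyry copper | evidence) ≈ 0.002664 / 0.13927 ≈ 0.019
P(kimberlite pipe | evidence) ≈ 0.045227 / 0.13927 ≈ 0.325
The largest is 0.514, so VMS deposit is most probable.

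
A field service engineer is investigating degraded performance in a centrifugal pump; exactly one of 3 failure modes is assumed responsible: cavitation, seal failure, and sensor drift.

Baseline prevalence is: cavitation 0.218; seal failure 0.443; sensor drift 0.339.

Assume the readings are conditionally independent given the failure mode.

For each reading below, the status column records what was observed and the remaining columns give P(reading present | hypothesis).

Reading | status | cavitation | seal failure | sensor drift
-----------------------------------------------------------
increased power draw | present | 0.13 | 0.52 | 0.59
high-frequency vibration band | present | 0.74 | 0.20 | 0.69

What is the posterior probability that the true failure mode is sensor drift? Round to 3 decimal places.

Multiply each prior by the joint likelihood of the reading pattern:
  cavitation: 0.218 × 0.13 × 0.74 = 0.020972
  seal failure: 0.443 × 0.52 × 0.20 = 0.046072
  sensor drift: 0.339 × 0.59 × 0.69 = 0.13801
Marginal likelihood of the evidence = 0.20505.
P(sensor drift | evidence) = 0.13801 / 0.20505 ≈ 0.673.

0.673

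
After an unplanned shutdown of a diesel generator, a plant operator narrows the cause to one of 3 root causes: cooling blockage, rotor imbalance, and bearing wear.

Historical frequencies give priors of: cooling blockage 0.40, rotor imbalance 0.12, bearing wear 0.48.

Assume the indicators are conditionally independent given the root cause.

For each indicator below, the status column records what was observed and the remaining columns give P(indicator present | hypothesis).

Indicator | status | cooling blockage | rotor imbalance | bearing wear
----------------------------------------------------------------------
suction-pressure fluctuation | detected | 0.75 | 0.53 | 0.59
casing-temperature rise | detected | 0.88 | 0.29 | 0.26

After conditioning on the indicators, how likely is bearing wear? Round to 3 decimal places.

Multiply each prior by the joint likelihood of the indicator pattern:
  cooling blockage: 0.40 × 0.75 × 0.88 = 0.264
  rotor imbalance: 0.12 × 0.53 × 0.29 = 0.018444
  bearing wear: 0.48 × 0.59 × 0.26 = 0.073632
Normalizing constant Z = 0.264 + 0.018444 + 0.073632 = 0.35608.
P(bearing wear | evidence) = 0.073632 / 0.35608 ≈ 0.207.

0.207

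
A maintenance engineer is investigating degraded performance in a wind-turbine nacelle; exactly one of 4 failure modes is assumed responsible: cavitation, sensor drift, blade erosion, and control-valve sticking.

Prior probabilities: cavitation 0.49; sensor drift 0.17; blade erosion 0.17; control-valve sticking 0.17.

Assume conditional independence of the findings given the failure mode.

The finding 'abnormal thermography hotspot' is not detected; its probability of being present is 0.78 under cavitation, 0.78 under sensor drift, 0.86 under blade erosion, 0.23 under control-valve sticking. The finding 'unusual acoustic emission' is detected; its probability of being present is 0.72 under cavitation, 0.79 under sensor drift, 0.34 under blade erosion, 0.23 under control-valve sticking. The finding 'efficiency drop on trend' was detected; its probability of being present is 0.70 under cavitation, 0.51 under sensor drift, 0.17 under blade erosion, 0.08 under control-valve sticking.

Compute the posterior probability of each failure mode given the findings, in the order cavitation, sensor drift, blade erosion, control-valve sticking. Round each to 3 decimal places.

0.742, 0.206, 0.019, 0.033

By Bayes' rule with conditional independence, the unnormalized weight for each hypothesis is prior × ∏ likelihoods (using 1 − P(present | H) for each absent finding):
  cavitation: 0.49 × (1 − 0.78) × 0.72 × 0.70 = 0.054331
  sensor drift: 0.17 × (1 − 0.78) × 0.79 × 0.51 = 0.015068
  blade erosion: 0.17 × (1 − 0.86) × 0.34 × 0.17 = 0.0013756
  control-valve sticking: 0.17 × (1 − 0.23) × 0.23 × 0.08 = 0.0024086
Normalizing constant Z = 0.054331 + 0.015068 + 0.0013756 + 0.0024086 = 0.073184.
P(cavitation | evidence) = 0.054331 / 0.073184 ≈ 0.742
P(sensor drift | evidence) = 0.015068 / 0.073184 ≈ 0.206
P(blade erosion | evidence) = 0.0013756 / 0.073184 ≈ 0.019
P(control-valve sticking | evidence) = 0.0024086 / 0.073184 ≈ 0.033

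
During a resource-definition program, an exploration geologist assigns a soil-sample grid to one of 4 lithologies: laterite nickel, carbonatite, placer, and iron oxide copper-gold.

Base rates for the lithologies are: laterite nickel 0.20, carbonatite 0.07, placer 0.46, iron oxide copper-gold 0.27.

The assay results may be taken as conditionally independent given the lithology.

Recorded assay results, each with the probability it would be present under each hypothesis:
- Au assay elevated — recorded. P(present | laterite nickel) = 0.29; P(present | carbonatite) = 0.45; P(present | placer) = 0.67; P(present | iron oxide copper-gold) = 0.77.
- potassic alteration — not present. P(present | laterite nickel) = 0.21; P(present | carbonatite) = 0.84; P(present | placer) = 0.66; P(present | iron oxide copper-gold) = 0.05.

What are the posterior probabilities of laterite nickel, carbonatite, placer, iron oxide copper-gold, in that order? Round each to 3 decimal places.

Multiply each prior by the joint likelihood of the assay result pattern (using 1 − P(present | H) for each absent assay result):
  laterite nickel: 0.20 × 0.29 × (1 − 0.21) = 0.04582
  carbonatite: 0.07 × 0.45 × (1 − 0.84) = 0.00504
  placer: 0.46 × 0.67 × (1 − 0.66) = 0.10479
  iron oxide copper-gold: 0.27 × 0.77 × (1 − 0.05) = 0.19751
Marginal likelihood of the evidence = 0.35315.
P(laterite nickel | evidence) = 0.04582 / 0.35315 ≈ 0.130
P(carbonatite | evidence) = 0.00504 / 0.35315 ≈ 0.014
P(placer | evidence) = 0.10479 / 0.35315 ≈ 0.297
P(iron oxide copper-gold | evidence) = 0.19751 / 0.35315 ≈ 0.559

0.130, 0.014, 0.297, 0.559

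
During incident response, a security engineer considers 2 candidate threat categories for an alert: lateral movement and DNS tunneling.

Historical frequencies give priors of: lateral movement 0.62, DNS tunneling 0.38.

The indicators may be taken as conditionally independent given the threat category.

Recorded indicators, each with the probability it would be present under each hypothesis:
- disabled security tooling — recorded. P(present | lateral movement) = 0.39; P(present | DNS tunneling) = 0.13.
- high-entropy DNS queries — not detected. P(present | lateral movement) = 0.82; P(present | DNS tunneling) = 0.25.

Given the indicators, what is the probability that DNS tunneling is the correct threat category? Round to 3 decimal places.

0.460

Multiply each prior by the joint likelihood of the indicator pattern (using 1 − P(present | H) for each absent indicator):
  lateral movement: 0.62 × 0.39 × (1 − 0.82) = 0.043524
  DNS tunneling: 0.38 × 0.13 × (1 − 0.25) = 0.03705
The unnormalized weights sum to 0.080574.
P(DNS tunneling | evidence) = 0.03705 / 0.080574 ≈ 0.460.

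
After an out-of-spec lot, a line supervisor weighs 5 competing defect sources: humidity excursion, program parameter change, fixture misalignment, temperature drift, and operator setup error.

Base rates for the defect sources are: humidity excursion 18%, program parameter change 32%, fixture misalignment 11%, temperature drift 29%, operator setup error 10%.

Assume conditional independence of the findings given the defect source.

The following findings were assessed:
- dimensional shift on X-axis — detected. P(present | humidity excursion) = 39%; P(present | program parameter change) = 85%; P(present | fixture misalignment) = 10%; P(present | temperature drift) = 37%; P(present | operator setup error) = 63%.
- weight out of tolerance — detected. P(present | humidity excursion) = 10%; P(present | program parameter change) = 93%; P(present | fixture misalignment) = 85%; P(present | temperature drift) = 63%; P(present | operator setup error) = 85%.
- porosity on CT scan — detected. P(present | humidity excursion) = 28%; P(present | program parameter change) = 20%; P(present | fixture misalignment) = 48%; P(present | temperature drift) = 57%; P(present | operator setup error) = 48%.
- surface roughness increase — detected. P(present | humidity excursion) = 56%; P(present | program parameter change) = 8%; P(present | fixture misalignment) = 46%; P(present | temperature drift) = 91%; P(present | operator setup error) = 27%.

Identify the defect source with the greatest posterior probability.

temperature drift

By Bayes' rule with conditional independence, the unnormalized weight for each hypothesis is prior × ∏ likelihoods:
  humidity excursion: 0.18 × 0.39 × 0.10 × 0.28 × 0.56 = 0.0011007
  program parameter change: 0.32 × 0.85 × 0.93 × 0.20 × 0.08 = 0.0040474
  fixture misalignment: 0.11 × 0.10 × 0.85 × 0.48 × 0.46 = 0.0020645
  temperature drift: 0.29 × 0.37 × 0.63 × 0.57 × 0.91 = 0.035064
  operator setup error: 0.10 × 0.63 × 0.85 × 0.48 × 0.27 = 0.0069401
Marginal likelihood of the evidence = 0.049216.
P(humidity excursion | evidence) ≈ 0.0011007 / 0.049216 ≈ 0.022
P(program parameter change | evidence) ≈ 0.0040474 / 0.049216 ≈ 0.082
P(fixture misalignment | evidence) ≈ 0.0020645 / 0.049216 ≈ 0.042
P(temperature drift | evidence) ≈ 0.035064 / 0.049216 ≈ 0.712
P(operator setup error | evidence) ≈ 0.0069401 / 0.049216 ≈ 0.141
The largest is 0.712, so temperature drift is most probable.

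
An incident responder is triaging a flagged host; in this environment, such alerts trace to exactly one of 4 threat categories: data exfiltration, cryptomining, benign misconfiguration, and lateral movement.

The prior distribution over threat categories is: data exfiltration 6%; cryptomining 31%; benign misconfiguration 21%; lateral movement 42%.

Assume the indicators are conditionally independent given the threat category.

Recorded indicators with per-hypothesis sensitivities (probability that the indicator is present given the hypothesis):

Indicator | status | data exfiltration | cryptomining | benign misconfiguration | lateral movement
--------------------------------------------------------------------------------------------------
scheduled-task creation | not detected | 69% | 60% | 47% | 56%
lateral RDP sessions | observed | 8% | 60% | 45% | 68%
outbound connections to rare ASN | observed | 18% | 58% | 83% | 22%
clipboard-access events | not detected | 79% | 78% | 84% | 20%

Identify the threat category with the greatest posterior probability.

lateral movement

Multiply each prior by the joint likelihood of the indicator pattern (using 1 − P(present | H) for each absent indicator):
  data exfiltration: 0.06 × (1 − 0.69) × 0.08 × 0.18 × (1 − 0.79) = 5.6246e-05
  cryptomining: 0.31 × (1 − 0.60) × 0.60 × 0.58 × (1 − 0.78) = 0.0094934
  benign misconfiguration: 0.21 × (1 − 0.47) × 0.45 × 0.83 × (1 − 0.84) = 0.0066513
  lateral movement: 0.42 × (1 − 0.56) × 0.68 × 0.22 × (1 − 0.20) = 0.022117
The unnormalized weights sum to 0.038318.
P(data exfiltration | evidence) ≈ 5.6246e-05 / 0.038318 ≈ 0.001
P(cryptomining | evidence) ≈ 0.0094934 / 0.038318 ≈ 0.248
P(benign misconfiguration | evidence) ≈ 0.0066513 / 0.038318 ≈ 0.174
P(lateral movement | evidence) ≈ 0.022117 / 0.038318 ≈ 0.577
The largest is 0.577, so lateral movement is most probable.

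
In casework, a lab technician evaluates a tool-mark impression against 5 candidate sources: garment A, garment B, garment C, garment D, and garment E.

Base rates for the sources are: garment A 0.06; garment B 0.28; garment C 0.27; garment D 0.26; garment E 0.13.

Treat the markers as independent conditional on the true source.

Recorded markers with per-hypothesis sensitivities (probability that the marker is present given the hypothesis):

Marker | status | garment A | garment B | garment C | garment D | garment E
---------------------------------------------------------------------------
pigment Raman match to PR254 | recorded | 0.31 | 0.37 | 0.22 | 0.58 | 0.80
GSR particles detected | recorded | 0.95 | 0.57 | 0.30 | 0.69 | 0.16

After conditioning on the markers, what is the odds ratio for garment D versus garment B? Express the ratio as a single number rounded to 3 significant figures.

1.76

The normalizing constant cancels in an odds ratio, so compute prior × likelihood for the two hypotheses only:
  garment D: 0.26 × 0.58 × 0.69 = 0.10405
  garment B: 0.28 × 0.37 × 0.57 = 0.059052
Posterior odds = 0.10405 / 0.059052 ≈ 1.76.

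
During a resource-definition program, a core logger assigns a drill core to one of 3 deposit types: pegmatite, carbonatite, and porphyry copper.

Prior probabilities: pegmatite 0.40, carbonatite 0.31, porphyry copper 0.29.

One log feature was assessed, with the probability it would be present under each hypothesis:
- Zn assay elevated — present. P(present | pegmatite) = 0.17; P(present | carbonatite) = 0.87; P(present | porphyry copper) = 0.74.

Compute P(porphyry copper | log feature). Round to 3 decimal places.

0.389

For each hypothesis, the unnormalized posterior weight is prior × likelihood:
  pegmatite: 0.40 × 0.17 = 0.068
  carbonatite: 0.31 × 0.87 = 0.2697
  porphyry copper: 0.29 × 0.74 = 0.2146
The unnormalized weights sum to 0.5523.
P(porphyry copper | evidence) = 0.2146 / 0.5523 ≈ 0.389.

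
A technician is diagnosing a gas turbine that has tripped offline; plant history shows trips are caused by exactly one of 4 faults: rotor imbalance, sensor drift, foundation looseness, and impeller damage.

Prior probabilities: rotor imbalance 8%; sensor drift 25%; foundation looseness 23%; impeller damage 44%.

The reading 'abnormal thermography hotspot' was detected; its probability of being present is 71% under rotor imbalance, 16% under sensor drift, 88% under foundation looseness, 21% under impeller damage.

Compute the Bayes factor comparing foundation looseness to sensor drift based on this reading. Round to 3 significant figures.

5.50

The Bayes factor is the ratio of the two likelihoods.
  foundation looseness: 0.88
  sensor drift: 0.16
Bayes factor = 0.88 / 0.16 ≈ 5.50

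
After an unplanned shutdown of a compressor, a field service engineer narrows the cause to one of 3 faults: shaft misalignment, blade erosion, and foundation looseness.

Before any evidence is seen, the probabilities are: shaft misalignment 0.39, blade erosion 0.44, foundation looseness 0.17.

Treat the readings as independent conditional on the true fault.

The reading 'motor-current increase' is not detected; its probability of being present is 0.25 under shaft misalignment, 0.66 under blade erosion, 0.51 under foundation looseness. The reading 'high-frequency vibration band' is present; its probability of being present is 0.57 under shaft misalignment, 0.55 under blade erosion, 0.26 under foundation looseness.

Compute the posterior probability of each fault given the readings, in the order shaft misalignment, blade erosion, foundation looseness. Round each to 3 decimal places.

Multiply each prior by the joint likelihood of the reading pattern (using 1 − P(present | H) for each absent reading):
  shaft misalignment: 0.39 × (1 − 0.25) × 0.57 = 0.16672
  blade erosion: 0.44 × (1 − 0.66) × 0.55 = 0.08228
  foundation looseness: 0.17 × (1 − 0.51) × 0.26 = 0.021658
Normalizing constant Z = 0.16672 + 0.08228 + 0.021658 = 0.27066.
P(shaft misalignment | evidence) = 0.16672 / 0.27066 ≈ 0.616
P(blade erosion | evidence) = 0.08228 / 0.27066 ≈ 0.304
P(foundation looseness | evidence) = 0.021658 / 0.27066 ≈ 0.080

0.616, 0.304, 0.080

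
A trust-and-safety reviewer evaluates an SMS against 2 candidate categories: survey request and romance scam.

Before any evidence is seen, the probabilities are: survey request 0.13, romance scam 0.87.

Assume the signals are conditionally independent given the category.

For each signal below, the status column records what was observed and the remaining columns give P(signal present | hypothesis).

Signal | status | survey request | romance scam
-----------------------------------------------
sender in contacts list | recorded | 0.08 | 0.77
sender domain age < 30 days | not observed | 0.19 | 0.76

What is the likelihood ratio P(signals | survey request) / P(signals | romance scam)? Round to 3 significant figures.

0.351

Take the product of per-signal likelihoods under each hypothesis (using 1 − P(present | H) for each absent signal), then divide.
  survey request: 0.08 × (1 − 0.19) = 0.0648
  romance scam: 0.77 × (1 − 0.76) = 0.1848
Bayes factor = 0.0648 / 0.1848 ≈ 0.351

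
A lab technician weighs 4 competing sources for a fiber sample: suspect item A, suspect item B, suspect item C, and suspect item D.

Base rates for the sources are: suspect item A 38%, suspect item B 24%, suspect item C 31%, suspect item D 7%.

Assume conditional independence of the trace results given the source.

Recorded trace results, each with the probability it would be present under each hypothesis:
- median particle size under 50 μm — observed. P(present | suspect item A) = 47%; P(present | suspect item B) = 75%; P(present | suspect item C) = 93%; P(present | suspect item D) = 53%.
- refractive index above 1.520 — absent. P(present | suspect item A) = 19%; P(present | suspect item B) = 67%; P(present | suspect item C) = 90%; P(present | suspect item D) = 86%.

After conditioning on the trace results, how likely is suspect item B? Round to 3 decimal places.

Multiply each prior by the joint likelihood of the trace result pattern (using 1 − P(present | H) for each absent trace result):
  suspect item A: 0.38 × 0.47 × (1 − 0.19) = 0.14467
  suspect item B: 0.24 × 0.75 × (1 − 0.67) = 0.0594
  suspect item C: 0.31 × 0.93 × (1 − 0.90) = 0.02883
  suspect item D: 0.07 × 0.53 × (1 − 0.86) = 0.005194
Marginal likelihood of the evidence = 0.23809.
P(suspect item B | evidence) = 0.0594 / 0.23809 ≈ 0.249.

0.249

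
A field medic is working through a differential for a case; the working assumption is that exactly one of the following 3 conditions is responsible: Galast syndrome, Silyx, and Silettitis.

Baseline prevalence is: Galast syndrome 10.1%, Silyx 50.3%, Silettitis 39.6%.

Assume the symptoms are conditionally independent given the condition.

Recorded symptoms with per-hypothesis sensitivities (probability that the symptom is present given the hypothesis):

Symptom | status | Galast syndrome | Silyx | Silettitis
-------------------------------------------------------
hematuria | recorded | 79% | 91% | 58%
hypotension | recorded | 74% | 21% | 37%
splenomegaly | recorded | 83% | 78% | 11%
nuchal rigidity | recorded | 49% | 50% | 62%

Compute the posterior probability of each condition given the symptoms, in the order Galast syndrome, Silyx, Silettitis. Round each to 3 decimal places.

Multiply each prior by the joint likelihood of the symptom pattern:
  Galast syndrome: 0.101 × 0.79 × 0.74 × 0.83 × 0.49 = 0.024013
  Silyx: 0.503 × 0.91 × 0.21 × 0.78 × 0.50 = 0.037488
  Silettitis: 0.396 × 0.58 × 0.37 × 0.11 × 0.62 = 0.0057957
Normalizing constant Z = 0.024013 + 0.037488 + 0.0057957 = 0.067297.
P(Galast syndrome | evidence) = 0.024013 / 0.067297 ≈ 0.357
P(Silyx | evidence) = 0.037488 / 0.067297 ≈ 0.557
P(Silettitis | evidence) = 0.0057957 / 0.067297 ≈ 0.086

0.357, 0.557, 0.086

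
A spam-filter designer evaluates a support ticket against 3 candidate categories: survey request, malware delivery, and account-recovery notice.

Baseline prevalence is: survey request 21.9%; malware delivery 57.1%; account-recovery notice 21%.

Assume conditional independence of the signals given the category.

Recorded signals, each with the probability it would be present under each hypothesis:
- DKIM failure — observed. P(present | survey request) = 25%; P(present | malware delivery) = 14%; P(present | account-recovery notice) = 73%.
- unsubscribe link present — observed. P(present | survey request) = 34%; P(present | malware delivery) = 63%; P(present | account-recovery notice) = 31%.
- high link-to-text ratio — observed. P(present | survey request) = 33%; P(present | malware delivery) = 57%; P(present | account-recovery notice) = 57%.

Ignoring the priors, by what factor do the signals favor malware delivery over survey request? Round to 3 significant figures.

1.79

The Bayes factor is the ratio of the joint likelihoods of the signal pattern under the two hypotheses.
  malware delivery: 0.14 × 0.63 × 0.57 = 0.050274
  survey request: 0.25 × 0.34 × 0.33 = 0.02805
Bayes factor = 0.050274 / 0.02805 ≈ 1.79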